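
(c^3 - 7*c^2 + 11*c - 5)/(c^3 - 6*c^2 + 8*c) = (c^3 - 7*c^2 + 11*c - 5)/(c*(c^2 - 6*c + 8))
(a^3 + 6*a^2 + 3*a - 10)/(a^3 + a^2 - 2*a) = (a + 5)/a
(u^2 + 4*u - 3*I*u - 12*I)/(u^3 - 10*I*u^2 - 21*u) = (u + 4)/(u*(u - 7*I))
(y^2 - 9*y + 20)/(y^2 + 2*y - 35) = (y - 4)/(y + 7)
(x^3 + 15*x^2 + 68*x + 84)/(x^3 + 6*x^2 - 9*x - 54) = (x^2 + 9*x + 14)/(x^2 - 9)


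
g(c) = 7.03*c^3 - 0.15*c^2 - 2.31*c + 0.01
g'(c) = 21.09*c^2 - 0.3*c - 2.31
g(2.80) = 146.69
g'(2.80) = 162.20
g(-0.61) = -0.23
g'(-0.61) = 5.72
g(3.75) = 359.96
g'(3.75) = 293.14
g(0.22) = -0.43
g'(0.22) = -1.36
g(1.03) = 5.15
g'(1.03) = 19.76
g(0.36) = -0.51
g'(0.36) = 0.32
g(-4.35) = -571.44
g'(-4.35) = 398.07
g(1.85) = 39.73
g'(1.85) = 69.32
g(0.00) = 0.01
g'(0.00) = -2.31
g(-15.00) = -23725.34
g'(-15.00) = 4747.44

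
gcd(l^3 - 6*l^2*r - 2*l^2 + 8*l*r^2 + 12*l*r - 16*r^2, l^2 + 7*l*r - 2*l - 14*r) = l - 2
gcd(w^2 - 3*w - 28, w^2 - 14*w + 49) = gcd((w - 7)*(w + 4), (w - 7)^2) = w - 7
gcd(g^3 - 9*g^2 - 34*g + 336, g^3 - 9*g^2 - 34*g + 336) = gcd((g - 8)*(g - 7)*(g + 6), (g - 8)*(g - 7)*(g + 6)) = g^3 - 9*g^2 - 34*g + 336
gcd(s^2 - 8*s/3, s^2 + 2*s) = s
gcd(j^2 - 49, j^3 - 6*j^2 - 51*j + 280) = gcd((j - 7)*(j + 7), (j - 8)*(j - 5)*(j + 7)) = j + 7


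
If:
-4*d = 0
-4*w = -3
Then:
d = 0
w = 3/4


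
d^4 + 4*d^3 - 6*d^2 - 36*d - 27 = (d - 3)*(d + 1)*(d + 3)^2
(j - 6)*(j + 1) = j^2 - 5*j - 6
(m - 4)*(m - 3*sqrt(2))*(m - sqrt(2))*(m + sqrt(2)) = m^4 - 3*sqrt(2)*m^3 - 4*m^3 - 2*m^2 + 12*sqrt(2)*m^2 + 8*m + 6*sqrt(2)*m - 24*sqrt(2)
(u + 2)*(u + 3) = u^2 + 5*u + 6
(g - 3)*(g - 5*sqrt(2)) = g^2 - 5*sqrt(2)*g - 3*g + 15*sqrt(2)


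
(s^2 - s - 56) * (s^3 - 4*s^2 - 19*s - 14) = s^5 - 5*s^4 - 71*s^3 + 229*s^2 + 1078*s + 784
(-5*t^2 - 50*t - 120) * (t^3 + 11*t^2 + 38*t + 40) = -5*t^5 - 105*t^4 - 860*t^3 - 3420*t^2 - 6560*t - 4800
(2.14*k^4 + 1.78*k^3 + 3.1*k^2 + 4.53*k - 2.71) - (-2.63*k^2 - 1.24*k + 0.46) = 2.14*k^4 + 1.78*k^3 + 5.73*k^2 + 5.77*k - 3.17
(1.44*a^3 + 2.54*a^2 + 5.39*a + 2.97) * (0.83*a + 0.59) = 1.1952*a^4 + 2.9578*a^3 + 5.9723*a^2 + 5.6452*a + 1.7523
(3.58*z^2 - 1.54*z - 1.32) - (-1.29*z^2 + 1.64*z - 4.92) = 4.87*z^2 - 3.18*z + 3.6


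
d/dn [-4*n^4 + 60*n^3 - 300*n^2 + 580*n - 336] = -16*n^3 + 180*n^2 - 600*n + 580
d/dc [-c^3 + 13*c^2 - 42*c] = -3*c^2 + 26*c - 42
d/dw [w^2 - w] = 2*w - 1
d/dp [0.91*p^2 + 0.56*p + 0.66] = 1.82*p + 0.56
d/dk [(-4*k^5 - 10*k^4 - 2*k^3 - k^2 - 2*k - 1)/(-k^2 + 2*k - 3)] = 2*(6*k^6 - 6*k^5 + k^4 + 56*k^3 + 7*k^2 + 2*k + 4)/(k^4 - 4*k^3 + 10*k^2 - 12*k + 9)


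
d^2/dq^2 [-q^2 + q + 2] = -2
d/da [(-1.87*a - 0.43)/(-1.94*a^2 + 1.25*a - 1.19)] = (-3.6278*a^2 - 1.6684*a + 2.7628)/(3.7636*a^4 - 4.85*a^3 + 6.1797*a^2 - 2.975*a + 1.4161)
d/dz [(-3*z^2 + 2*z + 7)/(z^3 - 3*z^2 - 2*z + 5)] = (3*z^4 - 4*z^3 - 9*z^2 + 12*z + 24)/(z^6 - 6*z^5 + 5*z^4 + 22*z^3 - 26*z^2 - 20*z + 25)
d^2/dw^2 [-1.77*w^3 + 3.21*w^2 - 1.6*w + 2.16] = 6.42 - 10.62*w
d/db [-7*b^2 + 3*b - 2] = 3 - 14*b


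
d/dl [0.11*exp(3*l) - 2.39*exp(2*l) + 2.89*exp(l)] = (0.33*exp(2*l) - 4.78*exp(l) + 2.89)*exp(l)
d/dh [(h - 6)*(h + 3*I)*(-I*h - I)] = -3*I*h^2 + h*(6 + 10*I) - 15 + 6*I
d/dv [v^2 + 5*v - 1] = 2*v + 5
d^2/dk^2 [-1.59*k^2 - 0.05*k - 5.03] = -3.18000000000000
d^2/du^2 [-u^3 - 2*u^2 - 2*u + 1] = -6*u - 4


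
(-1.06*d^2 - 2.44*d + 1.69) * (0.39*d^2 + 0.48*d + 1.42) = -0.4134*d^4 - 1.4604*d^3 - 2.0173*d^2 - 2.6536*d + 2.3998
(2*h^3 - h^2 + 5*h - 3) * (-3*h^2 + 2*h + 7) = -6*h^5 + 7*h^4 - 3*h^3 + 12*h^2 + 29*h - 21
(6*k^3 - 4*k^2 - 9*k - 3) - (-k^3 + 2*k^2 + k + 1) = 7*k^3 - 6*k^2 - 10*k - 4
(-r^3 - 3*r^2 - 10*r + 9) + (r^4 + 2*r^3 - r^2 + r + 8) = r^4 + r^3 - 4*r^2 - 9*r + 17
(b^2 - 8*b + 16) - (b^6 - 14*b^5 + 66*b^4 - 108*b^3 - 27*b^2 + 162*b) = -b^6 + 14*b^5 - 66*b^4 + 108*b^3 + 28*b^2 - 170*b + 16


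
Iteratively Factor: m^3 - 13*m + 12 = (m - 3)*(m^2 + 3*m - 4) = (m - 3)*(m + 4)*(m - 1)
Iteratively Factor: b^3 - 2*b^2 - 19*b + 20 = (b - 1)*(b^2 - b - 20) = (b - 1)*(b + 4)*(b - 5)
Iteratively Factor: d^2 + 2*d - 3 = (d + 3)*(d - 1)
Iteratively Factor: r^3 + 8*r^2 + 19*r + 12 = (r + 3)*(r^2 + 5*r + 4) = (r + 1)*(r + 3)*(r + 4)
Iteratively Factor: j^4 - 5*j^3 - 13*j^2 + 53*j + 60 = (j + 1)*(j^3 - 6*j^2 - 7*j + 60) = (j + 1)*(j + 3)*(j^2 - 9*j + 20) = (j - 5)*(j + 1)*(j + 3)*(j - 4)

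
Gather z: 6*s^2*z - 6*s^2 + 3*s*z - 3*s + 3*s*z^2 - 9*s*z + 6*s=-6*s^2 + 3*s*z^2 + 3*s + z*(6*s^2 - 6*s)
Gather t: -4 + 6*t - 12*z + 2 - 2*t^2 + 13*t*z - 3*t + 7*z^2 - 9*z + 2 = -2*t^2 + t*(13*z + 3) + 7*z^2 - 21*z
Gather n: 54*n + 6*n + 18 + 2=60*n + 20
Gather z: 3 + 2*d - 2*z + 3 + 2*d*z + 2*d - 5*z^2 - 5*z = 4*d - 5*z^2 + z*(2*d - 7) + 6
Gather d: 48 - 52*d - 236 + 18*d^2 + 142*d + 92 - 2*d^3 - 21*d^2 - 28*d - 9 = -2*d^3 - 3*d^2 + 62*d - 105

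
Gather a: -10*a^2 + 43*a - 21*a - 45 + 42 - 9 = -10*a^2 + 22*a - 12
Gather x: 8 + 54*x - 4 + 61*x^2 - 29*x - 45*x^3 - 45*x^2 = -45*x^3 + 16*x^2 + 25*x + 4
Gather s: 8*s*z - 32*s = s*(8*z - 32)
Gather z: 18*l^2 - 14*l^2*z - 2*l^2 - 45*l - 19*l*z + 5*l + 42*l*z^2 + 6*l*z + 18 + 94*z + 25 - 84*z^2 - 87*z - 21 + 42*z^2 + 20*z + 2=16*l^2 - 40*l + z^2*(42*l - 42) + z*(-14*l^2 - 13*l + 27) + 24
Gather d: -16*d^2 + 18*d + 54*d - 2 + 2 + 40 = -16*d^2 + 72*d + 40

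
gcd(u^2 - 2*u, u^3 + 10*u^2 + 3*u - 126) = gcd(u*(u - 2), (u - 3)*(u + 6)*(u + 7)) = 1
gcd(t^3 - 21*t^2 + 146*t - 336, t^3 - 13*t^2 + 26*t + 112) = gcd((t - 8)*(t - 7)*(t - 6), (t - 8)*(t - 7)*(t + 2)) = t^2 - 15*t + 56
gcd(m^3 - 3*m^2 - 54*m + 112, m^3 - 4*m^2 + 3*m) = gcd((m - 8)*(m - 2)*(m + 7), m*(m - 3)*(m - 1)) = 1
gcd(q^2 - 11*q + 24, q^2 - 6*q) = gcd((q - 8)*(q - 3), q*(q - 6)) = 1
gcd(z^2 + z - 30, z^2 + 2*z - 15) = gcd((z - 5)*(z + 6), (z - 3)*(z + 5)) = 1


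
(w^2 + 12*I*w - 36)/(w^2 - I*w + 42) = (w + 6*I)/(w - 7*I)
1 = 1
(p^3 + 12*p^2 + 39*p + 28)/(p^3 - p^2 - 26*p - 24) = (p + 7)/(p - 6)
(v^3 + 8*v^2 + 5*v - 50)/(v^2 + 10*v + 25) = v - 2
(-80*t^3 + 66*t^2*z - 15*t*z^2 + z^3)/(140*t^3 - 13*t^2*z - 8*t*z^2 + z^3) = (16*t^2 - 10*t*z + z^2)/(-28*t^2 - 3*t*z + z^2)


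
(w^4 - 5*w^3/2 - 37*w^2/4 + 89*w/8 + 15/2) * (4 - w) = -w^5 + 13*w^4/2 - 3*w^3/4 - 385*w^2/8 + 37*w + 30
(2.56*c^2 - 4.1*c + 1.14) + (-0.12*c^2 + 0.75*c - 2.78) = 2.44*c^2 - 3.35*c - 1.64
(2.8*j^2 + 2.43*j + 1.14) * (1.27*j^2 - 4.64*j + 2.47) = 3.556*j^4 - 9.9059*j^3 - 2.9114*j^2 + 0.712500000000001*j + 2.8158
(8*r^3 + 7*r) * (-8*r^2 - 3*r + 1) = -64*r^5 - 24*r^4 - 48*r^3 - 21*r^2 + 7*r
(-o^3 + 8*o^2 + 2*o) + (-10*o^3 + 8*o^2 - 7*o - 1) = -11*o^3 + 16*o^2 - 5*o - 1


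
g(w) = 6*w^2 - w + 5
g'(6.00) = 71.00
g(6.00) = 215.00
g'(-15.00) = -181.00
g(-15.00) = 1370.00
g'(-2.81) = -34.72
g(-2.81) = 55.19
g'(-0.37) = -5.44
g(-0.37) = 6.19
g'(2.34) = 27.08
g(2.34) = 35.51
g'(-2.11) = -26.32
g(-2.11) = 33.82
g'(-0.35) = -5.20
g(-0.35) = 6.08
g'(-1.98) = -24.76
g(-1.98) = 30.50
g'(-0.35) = -5.20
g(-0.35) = 6.08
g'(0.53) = 5.36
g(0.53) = 6.16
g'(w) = 12*w - 1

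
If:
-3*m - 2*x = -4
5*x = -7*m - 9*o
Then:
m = 4/3 - 2*x/3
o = -x/27 - 28/27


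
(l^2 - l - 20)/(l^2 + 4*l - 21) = (l^2 - l - 20)/(l^2 + 4*l - 21)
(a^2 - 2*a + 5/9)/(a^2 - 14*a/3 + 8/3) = (9*a^2 - 18*a + 5)/(3*(3*a^2 - 14*a + 8))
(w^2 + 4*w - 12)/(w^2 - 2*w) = (w + 6)/w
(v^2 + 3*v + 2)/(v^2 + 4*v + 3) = (v + 2)/(v + 3)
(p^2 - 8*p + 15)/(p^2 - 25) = (p - 3)/(p + 5)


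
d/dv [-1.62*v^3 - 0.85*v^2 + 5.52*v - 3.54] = -4.86*v^2 - 1.7*v + 5.52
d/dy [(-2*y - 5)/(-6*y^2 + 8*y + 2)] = 3*(-y^2 - 5*y + 3)/(9*y^4 - 24*y^3 + 10*y^2 + 8*y + 1)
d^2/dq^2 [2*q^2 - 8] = 4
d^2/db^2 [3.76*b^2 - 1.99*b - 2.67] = 7.52000000000000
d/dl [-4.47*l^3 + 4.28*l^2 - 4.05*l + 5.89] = -13.41*l^2 + 8.56*l - 4.05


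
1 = 1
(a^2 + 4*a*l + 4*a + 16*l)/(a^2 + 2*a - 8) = (a + 4*l)/(a - 2)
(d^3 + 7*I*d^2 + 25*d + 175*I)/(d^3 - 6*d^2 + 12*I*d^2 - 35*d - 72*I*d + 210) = (d - 5*I)/(d - 6)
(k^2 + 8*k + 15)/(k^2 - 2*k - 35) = (k + 3)/(k - 7)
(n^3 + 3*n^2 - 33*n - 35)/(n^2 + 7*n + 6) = (n^2 + 2*n - 35)/(n + 6)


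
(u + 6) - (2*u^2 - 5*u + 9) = -2*u^2 + 6*u - 3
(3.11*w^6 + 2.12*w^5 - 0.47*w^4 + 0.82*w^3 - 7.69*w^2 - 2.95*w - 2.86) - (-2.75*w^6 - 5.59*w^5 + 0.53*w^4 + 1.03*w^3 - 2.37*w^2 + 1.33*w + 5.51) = 5.86*w^6 + 7.71*w^5 - 1.0*w^4 - 0.21*w^3 - 5.32*w^2 - 4.28*w - 8.37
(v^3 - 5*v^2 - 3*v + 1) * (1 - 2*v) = -2*v^4 + 11*v^3 + v^2 - 5*v + 1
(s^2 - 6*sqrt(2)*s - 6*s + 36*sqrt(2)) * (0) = 0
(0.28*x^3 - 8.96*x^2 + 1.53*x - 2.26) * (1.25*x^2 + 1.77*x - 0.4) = 0.35*x^5 - 10.7044*x^4 - 14.0587*x^3 + 3.4671*x^2 - 4.6122*x + 0.904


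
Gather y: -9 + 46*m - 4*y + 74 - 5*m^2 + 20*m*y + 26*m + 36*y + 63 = -5*m^2 + 72*m + y*(20*m + 32) + 128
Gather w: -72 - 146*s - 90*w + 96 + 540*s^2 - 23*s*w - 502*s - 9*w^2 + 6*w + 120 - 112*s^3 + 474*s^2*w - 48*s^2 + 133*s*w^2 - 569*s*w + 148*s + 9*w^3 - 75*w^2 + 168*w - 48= -112*s^3 + 492*s^2 - 500*s + 9*w^3 + w^2*(133*s - 84) + w*(474*s^2 - 592*s + 84) + 96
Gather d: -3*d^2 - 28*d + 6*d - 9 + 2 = -3*d^2 - 22*d - 7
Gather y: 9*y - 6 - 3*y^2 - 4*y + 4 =-3*y^2 + 5*y - 2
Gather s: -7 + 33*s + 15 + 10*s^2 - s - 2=10*s^2 + 32*s + 6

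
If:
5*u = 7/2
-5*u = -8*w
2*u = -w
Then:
No Solution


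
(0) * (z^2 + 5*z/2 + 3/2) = 0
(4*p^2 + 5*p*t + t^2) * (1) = 4*p^2 + 5*p*t + t^2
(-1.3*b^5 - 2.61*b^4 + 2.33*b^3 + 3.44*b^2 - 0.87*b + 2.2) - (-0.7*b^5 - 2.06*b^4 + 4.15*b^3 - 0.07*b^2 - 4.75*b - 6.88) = -0.6*b^5 - 0.55*b^4 - 1.82*b^3 + 3.51*b^2 + 3.88*b + 9.08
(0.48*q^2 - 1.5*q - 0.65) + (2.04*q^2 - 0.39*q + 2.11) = 2.52*q^2 - 1.89*q + 1.46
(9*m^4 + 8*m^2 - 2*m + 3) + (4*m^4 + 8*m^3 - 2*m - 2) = 13*m^4 + 8*m^3 + 8*m^2 - 4*m + 1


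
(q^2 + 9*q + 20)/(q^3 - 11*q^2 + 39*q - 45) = (q^2 + 9*q + 20)/(q^3 - 11*q^2 + 39*q - 45)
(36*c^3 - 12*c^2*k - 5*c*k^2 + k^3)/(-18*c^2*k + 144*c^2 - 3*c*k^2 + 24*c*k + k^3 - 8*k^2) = (-2*c + k)/(k - 8)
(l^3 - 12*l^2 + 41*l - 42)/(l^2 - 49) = (l^2 - 5*l + 6)/(l + 7)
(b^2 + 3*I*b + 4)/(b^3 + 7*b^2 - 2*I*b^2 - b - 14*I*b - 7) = (b + 4*I)/(b^2 + b*(7 - I) - 7*I)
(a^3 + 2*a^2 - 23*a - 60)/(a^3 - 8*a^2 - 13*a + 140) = (a + 3)/(a - 7)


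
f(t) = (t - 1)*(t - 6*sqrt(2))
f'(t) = 2*t - 6*sqrt(2) - 1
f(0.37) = 5.11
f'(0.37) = -8.75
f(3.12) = -11.37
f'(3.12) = -3.25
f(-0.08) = 9.25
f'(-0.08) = -9.65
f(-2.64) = 40.50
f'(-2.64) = -14.77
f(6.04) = -12.32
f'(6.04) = 2.59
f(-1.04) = 19.43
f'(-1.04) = -11.57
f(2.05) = -6.76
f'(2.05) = -5.39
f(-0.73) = 15.94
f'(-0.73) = -10.95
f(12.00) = 38.66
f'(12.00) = 14.51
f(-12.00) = 266.31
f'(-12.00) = -33.49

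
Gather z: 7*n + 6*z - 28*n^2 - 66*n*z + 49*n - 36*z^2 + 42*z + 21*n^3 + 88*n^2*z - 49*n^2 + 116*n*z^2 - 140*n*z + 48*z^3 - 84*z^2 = 21*n^3 - 77*n^2 + 56*n + 48*z^3 + z^2*(116*n - 120) + z*(88*n^2 - 206*n + 48)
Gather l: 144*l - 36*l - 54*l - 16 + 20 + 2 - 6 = 54*l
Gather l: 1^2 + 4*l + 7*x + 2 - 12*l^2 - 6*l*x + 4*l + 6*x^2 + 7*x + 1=-12*l^2 + l*(8 - 6*x) + 6*x^2 + 14*x + 4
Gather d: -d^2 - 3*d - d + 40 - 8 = -d^2 - 4*d + 32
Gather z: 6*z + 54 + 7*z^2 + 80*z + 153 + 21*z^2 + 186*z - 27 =28*z^2 + 272*z + 180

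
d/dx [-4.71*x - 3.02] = -4.71000000000000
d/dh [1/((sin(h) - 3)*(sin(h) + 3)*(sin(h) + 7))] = (-3*sin(h)^2 - 14*sin(h) + 9)*cos(h)/((sin(h) - 3)^2*(sin(h) + 3)^2*(sin(h) + 7)^2)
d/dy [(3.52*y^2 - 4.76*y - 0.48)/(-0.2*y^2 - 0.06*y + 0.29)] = (-1.1632*y^2 + 1.8496*y - 1.4092)/(0.04*y^4 + 0.024*y^3 - 0.1124*y^2 - 0.0348*y + 0.0841)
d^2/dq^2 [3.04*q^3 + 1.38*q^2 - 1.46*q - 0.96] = 18.24*q + 2.76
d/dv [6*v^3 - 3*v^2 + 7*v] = 18*v^2 - 6*v + 7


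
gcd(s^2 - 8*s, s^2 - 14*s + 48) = s - 8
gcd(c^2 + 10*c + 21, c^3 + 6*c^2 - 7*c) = c + 7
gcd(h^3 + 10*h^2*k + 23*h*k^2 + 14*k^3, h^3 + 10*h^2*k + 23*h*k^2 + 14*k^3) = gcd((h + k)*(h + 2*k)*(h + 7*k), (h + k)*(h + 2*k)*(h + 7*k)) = h^3 + 10*h^2*k + 23*h*k^2 + 14*k^3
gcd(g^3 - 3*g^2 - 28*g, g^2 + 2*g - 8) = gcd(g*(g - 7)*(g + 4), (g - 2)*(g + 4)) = g + 4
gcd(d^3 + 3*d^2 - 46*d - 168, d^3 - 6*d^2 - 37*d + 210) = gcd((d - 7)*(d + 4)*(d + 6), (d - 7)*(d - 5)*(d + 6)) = d^2 - d - 42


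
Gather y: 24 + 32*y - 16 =32*y + 8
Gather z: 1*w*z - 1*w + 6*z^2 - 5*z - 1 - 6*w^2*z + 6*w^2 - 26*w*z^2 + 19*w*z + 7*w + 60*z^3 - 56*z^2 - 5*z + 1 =6*w^2 + 6*w + 60*z^3 + z^2*(-26*w - 50) + z*(-6*w^2 + 20*w - 10)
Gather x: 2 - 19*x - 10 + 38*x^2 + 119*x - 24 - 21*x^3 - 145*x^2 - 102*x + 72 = -21*x^3 - 107*x^2 - 2*x + 40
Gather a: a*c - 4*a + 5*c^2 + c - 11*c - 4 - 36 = a*(c - 4) + 5*c^2 - 10*c - 40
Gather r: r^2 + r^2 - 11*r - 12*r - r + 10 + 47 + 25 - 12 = 2*r^2 - 24*r + 70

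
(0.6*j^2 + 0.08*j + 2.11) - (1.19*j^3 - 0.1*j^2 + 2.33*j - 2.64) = -1.19*j^3 + 0.7*j^2 - 2.25*j + 4.75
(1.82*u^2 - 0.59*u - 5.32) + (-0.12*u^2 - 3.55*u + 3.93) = 1.7*u^2 - 4.14*u - 1.39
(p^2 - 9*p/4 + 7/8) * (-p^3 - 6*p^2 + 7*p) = -p^5 - 15*p^4/4 + 157*p^3/8 - 21*p^2 + 49*p/8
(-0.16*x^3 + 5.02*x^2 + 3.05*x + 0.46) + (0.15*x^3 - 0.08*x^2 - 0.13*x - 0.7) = -0.01*x^3 + 4.94*x^2 + 2.92*x - 0.24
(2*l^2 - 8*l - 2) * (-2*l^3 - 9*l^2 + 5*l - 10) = -4*l^5 - 2*l^4 + 86*l^3 - 42*l^2 + 70*l + 20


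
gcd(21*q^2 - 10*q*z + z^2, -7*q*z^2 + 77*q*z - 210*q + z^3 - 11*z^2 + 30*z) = -7*q + z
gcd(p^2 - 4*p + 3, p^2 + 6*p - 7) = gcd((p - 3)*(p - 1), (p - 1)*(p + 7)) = p - 1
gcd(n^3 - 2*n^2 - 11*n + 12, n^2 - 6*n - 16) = 1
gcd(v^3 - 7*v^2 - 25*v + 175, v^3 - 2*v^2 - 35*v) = v^2 - 2*v - 35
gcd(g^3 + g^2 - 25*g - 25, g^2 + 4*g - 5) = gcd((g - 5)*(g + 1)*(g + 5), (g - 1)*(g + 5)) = g + 5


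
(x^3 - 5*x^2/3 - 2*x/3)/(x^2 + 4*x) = (3*x^2 - 5*x - 2)/(3*(x + 4))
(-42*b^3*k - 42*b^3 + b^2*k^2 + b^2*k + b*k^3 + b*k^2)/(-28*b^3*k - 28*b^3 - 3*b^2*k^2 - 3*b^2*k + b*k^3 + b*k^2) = (42*b^2 - b*k - k^2)/(28*b^2 + 3*b*k - k^2)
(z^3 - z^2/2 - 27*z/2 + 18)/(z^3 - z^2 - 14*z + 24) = (z - 3/2)/(z - 2)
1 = 1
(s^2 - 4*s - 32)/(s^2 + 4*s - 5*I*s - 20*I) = (s - 8)/(s - 5*I)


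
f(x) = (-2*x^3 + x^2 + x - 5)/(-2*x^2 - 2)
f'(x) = 4*x*(-2*x^3 + x^2 + x - 5)/(-2*x^2 - 2)^2 + (-6*x^2 + 2*x + 1)/(-2*x^2 - 2) = (2*x^4 + 7*x^2 - 12*x - 1)/(2*(x^4 + 2*x^2 + 1))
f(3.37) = 2.70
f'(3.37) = 0.97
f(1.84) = 1.39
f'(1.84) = 0.61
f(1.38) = 1.20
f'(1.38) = 0.18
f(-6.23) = -6.42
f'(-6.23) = 1.06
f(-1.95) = -1.22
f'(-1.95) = 1.69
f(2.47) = 1.87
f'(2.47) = 0.86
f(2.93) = 2.28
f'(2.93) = 0.93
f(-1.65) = -0.68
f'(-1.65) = 1.90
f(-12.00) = -12.36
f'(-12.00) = 1.01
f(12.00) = 11.40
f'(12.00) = 1.01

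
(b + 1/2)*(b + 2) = b^2 + 5*b/2 + 1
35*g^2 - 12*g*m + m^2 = (-7*g + m)*(-5*g + m)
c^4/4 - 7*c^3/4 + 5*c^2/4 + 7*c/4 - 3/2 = (c/4 + 1/4)*(c - 6)*(c - 1)^2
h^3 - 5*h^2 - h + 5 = (h - 5)*(h - 1)*(h + 1)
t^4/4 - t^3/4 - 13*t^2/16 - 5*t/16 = t*(t/4 + 1/4)*(t - 5/2)*(t + 1/2)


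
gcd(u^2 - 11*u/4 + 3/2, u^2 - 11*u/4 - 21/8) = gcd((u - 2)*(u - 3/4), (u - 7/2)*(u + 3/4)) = 1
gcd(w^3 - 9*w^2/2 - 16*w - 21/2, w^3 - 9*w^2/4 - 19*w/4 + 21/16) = w + 3/2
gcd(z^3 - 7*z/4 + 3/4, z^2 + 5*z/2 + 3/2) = z + 3/2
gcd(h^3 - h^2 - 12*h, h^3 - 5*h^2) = h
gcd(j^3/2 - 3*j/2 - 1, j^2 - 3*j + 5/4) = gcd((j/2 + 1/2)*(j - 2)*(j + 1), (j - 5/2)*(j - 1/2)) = 1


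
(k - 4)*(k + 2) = k^2 - 2*k - 8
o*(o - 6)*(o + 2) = o^3 - 4*o^2 - 12*o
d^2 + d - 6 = (d - 2)*(d + 3)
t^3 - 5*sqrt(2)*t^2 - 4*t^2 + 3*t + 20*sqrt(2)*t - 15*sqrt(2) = (t - 3)*(t - 1)*(t - 5*sqrt(2))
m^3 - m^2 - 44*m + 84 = (m - 6)*(m - 2)*(m + 7)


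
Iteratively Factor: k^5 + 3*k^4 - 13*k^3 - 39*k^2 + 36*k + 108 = (k + 3)*(k^4 - 13*k^2 + 36) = (k - 3)*(k + 3)*(k^3 + 3*k^2 - 4*k - 12) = (k - 3)*(k + 2)*(k + 3)*(k^2 + k - 6) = (k - 3)*(k + 2)*(k + 3)^2*(k - 2)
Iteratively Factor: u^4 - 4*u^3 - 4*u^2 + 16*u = (u - 4)*(u^3 - 4*u) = (u - 4)*(u + 2)*(u^2 - 2*u) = u*(u - 4)*(u + 2)*(u - 2)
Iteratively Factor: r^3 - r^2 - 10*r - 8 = (r + 2)*(r^2 - 3*r - 4) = (r + 1)*(r + 2)*(r - 4)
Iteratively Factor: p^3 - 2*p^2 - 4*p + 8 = (p + 2)*(p^2 - 4*p + 4) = (p - 2)*(p + 2)*(p - 2)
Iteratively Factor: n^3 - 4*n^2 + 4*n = (n - 2)*(n^2 - 2*n) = (n - 2)^2*(n)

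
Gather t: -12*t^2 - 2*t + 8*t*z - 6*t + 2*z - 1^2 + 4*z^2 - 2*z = -12*t^2 + t*(8*z - 8) + 4*z^2 - 1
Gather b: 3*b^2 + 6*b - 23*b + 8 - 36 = 3*b^2 - 17*b - 28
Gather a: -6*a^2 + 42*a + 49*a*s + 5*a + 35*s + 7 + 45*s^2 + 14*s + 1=-6*a^2 + a*(49*s + 47) + 45*s^2 + 49*s + 8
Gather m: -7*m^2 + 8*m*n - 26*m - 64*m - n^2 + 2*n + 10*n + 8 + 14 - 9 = -7*m^2 + m*(8*n - 90) - n^2 + 12*n + 13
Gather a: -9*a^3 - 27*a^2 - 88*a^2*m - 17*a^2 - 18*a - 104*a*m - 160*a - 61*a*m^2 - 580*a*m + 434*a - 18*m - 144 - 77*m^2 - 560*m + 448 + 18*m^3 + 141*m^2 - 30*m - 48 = -9*a^3 + a^2*(-88*m - 44) + a*(-61*m^2 - 684*m + 256) + 18*m^3 + 64*m^2 - 608*m + 256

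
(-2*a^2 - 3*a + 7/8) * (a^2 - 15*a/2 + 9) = -2*a^4 + 12*a^3 + 43*a^2/8 - 537*a/16 + 63/8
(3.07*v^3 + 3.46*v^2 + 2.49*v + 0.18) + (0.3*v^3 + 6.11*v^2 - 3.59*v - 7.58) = 3.37*v^3 + 9.57*v^2 - 1.1*v - 7.4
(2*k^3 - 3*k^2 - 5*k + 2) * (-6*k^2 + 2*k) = -12*k^5 + 22*k^4 + 24*k^3 - 22*k^2 + 4*k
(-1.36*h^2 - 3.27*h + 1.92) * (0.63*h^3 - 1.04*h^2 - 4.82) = -0.8568*h^5 - 0.6457*h^4 + 4.6104*h^3 + 4.5584*h^2 + 15.7614*h - 9.2544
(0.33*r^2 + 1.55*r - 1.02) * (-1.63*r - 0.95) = -0.5379*r^3 - 2.84*r^2 + 0.1901*r + 0.969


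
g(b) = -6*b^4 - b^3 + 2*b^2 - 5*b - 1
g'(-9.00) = 17212.00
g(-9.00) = -38431.00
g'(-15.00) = 80260.00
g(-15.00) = -299851.00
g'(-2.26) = 247.67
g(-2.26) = -124.47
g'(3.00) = -668.00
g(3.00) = -511.00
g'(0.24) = -4.54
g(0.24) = -2.12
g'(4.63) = -2432.86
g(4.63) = -2837.77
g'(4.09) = -1680.85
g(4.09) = -1735.39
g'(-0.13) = -5.52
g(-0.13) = -0.32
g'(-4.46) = 2046.68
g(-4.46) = -2224.25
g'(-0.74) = 0.12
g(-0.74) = 2.40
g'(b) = -24*b^3 - 3*b^2 + 4*b - 5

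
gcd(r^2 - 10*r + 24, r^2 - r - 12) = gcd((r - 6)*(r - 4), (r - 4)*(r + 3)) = r - 4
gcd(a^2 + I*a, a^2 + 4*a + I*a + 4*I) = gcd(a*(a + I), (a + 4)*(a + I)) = a + I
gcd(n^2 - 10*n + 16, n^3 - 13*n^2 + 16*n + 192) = n - 8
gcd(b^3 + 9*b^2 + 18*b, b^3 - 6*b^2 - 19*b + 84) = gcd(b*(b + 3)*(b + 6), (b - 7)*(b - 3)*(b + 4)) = 1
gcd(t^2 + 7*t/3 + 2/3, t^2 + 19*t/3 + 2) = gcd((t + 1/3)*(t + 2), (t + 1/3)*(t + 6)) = t + 1/3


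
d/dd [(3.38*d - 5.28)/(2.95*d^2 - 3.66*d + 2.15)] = (-9.971*d^2 + 31.152*d - 12.0578)/(8.7025*d^4 - 21.594*d^3 + 26.0806*d^2 - 15.738*d + 4.6225)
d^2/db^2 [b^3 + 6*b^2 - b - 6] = 6*b + 12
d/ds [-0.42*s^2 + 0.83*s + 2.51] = 0.83 - 0.84*s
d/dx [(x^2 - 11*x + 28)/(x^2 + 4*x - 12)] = 5*(3*x^2 - 16*x + 4)/(x^4 + 8*x^3 - 8*x^2 - 96*x + 144)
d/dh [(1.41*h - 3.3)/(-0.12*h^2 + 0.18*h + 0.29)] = (0.1692*h^2 - 0.792*h + 1.0029)/(0.0144*h^4 - 0.0432*h^3 - 0.0372*h^2 + 0.1044*h + 0.0841)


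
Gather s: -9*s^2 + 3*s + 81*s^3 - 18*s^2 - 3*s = 81*s^3 - 27*s^2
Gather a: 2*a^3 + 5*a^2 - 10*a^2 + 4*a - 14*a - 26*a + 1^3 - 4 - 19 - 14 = 2*a^3 - 5*a^2 - 36*a - 36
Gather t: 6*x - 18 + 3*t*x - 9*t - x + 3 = t*(3*x - 9) + 5*x - 15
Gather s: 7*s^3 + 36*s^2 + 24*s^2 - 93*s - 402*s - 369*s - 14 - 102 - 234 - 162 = 7*s^3 + 60*s^2 - 864*s - 512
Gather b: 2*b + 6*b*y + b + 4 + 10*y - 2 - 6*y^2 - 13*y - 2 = b*(6*y + 3) - 6*y^2 - 3*y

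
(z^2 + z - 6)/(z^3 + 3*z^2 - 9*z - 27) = (z - 2)/(z^2 - 9)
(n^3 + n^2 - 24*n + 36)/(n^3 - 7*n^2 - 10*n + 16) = (n^3 + n^2 - 24*n + 36)/(n^3 - 7*n^2 - 10*n + 16)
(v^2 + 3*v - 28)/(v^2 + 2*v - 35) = (v - 4)/(v - 5)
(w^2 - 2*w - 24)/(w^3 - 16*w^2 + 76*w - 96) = (w + 4)/(w^2 - 10*w + 16)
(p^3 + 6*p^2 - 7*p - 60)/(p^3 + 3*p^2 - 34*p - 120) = (p - 3)/(p - 6)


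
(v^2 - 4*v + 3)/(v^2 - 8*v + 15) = (v - 1)/(v - 5)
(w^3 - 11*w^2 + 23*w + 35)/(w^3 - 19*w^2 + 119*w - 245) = (w + 1)/(w - 7)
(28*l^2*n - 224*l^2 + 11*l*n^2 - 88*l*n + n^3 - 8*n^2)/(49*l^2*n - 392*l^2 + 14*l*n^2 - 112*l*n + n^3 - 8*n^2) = (4*l + n)/(7*l + n)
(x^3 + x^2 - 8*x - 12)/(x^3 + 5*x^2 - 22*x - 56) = (x^2 - x - 6)/(x^2 + 3*x - 28)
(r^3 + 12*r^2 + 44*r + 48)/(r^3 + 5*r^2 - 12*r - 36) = (r + 4)/(r - 3)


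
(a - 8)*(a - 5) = a^2 - 13*a + 40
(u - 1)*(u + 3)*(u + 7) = u^3 + 9*u^2 + 11*u - 21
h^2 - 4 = (h - 2)*(h + 2)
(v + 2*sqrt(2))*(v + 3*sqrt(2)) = v^2 + 5*sqrt(2)*v + 12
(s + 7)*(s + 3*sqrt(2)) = s^2 + 3*sqrt(2)*s + 7*s + 21*sqrt(2)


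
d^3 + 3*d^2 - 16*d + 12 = (d - 2)*(d - 1)*(d + 6)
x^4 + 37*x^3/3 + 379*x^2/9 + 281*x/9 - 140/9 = (x - 1/3)*(x + 5/3)*(x + 4)*(x + 7)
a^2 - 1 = (a - 1)*(a + 1)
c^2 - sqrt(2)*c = c*(c - sqrt(2))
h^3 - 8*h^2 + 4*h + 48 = (h - 6)*(h - 4)*(h + 2)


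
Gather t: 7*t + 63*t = 70*t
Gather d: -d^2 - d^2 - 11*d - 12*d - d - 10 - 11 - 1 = -2*d^2 - 24*d - 22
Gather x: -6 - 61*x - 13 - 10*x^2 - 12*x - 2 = -10*x^2 - 73*x - 21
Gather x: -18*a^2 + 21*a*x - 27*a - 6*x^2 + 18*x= -18*a^2 - 27*a - 6*x^2 + x*(21*a + 18)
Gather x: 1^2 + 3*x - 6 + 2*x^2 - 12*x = 2*x^2 - 9*x - 5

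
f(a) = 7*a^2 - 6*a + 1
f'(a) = 14*a - 6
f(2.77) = 38.09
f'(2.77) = 32.78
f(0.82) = 0.79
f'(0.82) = 5.48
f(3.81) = 79.75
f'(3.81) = 47.34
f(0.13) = 0.34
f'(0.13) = -4.18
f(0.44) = -0.28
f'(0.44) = 0.16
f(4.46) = 113.48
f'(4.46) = 56.44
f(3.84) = 81.18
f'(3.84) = 47.76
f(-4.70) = 183.83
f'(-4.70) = -71.80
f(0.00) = 1.00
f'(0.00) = -6.00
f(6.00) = 217.00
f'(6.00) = 78.00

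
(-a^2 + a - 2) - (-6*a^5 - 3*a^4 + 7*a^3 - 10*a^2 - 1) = 6*a^5 + 3*a^4 - 7*a^3 + 9*a^2 + a - 1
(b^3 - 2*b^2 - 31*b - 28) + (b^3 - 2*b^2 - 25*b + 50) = 2*b^3 - 4*b^2 - 56*b + 22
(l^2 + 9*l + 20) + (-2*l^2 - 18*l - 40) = -l^2 - 9*l - 20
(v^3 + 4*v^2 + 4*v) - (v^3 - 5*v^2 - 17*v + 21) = 9*v^2 + 21*v - 21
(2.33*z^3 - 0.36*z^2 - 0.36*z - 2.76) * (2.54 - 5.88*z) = -13.7004*z^4 + 8.035*z^3 + 1.2024*z^2 + 15.3144*z - 7.0104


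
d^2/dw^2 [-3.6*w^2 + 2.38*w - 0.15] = -7.20000000000000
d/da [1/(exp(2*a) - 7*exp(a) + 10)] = (7 - 2*exp(a))*exp(a)/(exp(2*a) - 7*exp(a) + 10)^2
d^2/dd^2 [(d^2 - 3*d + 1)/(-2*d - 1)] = -22/(8*d^3 + 12*d^2 + 6*d + 1)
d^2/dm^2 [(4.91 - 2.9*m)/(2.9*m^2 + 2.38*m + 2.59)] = (-(2.9*m - 4.91)*(5.8*m + 2.38)*(11.6*m + 4.76) + (50.46*m - 14.674)*(2.9*m^2 + 2.38*m + 2.59))/(2.9*m^2 + 2.38*m + 2.59)^3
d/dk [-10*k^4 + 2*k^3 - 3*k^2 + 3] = 2*k*(-20*k^2 + 3*k - 3)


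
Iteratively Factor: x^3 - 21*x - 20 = (x + 4)*(x^2 - 4*x - 5) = (x + 1)*(x + 4)*(x - 5)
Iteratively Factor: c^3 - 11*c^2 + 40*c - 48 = (c - 3)*(c^2 - 8*c + 16) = (c - 4)*(c - 3)*(c - 4)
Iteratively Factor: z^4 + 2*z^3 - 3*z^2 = (z - 1)*(z^3 + 3*z^2) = (z - 1)*(z + 3)*(z^2) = z*(z - 1)*(z + 3)*(z)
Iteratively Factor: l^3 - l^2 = (l - 1)*(l^2) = l*(l - 1)*(l)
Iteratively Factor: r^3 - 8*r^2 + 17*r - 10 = (r - 1)*(r^2 - 7*r + 10) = (r - 5)*(r - 1)*(r - 2)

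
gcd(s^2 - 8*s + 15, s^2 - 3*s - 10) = s - 5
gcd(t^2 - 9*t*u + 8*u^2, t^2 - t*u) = t - u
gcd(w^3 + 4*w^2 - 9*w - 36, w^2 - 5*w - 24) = w + 3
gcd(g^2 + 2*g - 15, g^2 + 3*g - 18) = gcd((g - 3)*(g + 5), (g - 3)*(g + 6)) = g - 3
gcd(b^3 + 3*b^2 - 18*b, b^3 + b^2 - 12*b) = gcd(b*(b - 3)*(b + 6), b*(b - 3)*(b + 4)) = b^2 - 3*b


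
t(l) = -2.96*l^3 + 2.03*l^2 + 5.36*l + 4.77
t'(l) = -8.88*l^2 + 4.06*l + 5.36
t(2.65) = -21.85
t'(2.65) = -46.24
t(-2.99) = 86.02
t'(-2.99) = -86.17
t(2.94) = -37.15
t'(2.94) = -59.46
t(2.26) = -6.92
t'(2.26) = -30.82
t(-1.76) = 17.76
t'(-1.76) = -29.29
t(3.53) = -81.22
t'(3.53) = -90.96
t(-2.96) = 83.46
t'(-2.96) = -84.46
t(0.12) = 5.44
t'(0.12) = 5.72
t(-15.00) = 10371.12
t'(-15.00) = -2053.54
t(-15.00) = 10371.12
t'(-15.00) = -2053.54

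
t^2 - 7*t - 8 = (t - 8)*(t + 1)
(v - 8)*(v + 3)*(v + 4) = v^3 - v^2 - 44*v - 96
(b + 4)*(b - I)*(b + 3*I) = b^3 + 4*b^2 + 2*I*b^2 + 3*b + 8*I*b + 12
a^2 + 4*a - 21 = (a - 3)*(a + 7)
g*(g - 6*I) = g^2 - 6*I*g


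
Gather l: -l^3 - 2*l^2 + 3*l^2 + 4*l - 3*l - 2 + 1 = -l^3 + l^2 + l - 1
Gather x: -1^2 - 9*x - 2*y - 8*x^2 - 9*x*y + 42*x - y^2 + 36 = -8*x^2 + x*(33 - 9*y) - y^2 - 2*y + 35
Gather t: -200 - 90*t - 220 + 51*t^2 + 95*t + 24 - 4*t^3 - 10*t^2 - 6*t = -4*t^3 + 41*t^2 - t - 396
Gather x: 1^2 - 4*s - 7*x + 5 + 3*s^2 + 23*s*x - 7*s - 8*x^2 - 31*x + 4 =3*s^2 - 11*s - 8*x^2 + x*(23*s - 38) + 10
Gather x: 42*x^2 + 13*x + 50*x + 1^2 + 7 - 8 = 42*x^2 + 63*x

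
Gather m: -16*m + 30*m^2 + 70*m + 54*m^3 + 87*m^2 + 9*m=54*m^3 + 117*m^2 + 63*m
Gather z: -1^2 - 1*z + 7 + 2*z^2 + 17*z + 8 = 2*z^2 + 16*z + 14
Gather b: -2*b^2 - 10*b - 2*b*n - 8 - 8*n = -2*b^2 + b*(-2*n - 10) - 8*n - 8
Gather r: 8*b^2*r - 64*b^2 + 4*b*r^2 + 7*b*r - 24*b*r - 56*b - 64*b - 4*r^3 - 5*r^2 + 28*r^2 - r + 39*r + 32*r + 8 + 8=-64*b^2 - 120*b - 4*r^3 + r^2*(4*b + 23) + r*(8*b^2 - 17*b + 70) + 16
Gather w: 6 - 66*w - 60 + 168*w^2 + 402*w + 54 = 168*w^2 + 336*w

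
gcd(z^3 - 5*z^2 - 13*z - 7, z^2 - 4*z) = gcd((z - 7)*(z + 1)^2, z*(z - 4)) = 1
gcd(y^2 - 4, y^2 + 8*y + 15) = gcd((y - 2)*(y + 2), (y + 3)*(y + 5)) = 1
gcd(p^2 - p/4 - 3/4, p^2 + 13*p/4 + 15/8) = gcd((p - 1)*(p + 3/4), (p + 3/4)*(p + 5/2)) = p + 3/4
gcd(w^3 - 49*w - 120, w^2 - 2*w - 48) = w - 8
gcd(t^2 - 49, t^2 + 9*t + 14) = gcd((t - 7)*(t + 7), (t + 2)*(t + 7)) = t + 7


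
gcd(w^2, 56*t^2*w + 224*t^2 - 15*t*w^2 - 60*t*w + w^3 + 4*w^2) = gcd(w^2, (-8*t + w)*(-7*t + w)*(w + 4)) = 1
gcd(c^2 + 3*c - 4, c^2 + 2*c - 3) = c - 1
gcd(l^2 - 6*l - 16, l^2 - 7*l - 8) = l - 8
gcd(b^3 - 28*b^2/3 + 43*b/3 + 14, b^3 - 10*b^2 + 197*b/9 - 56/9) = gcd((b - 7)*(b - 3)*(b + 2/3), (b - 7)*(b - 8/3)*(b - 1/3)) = b - 7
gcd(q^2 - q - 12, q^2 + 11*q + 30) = 1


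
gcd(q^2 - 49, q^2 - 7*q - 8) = 1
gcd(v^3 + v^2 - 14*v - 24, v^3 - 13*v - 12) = v^2 - v - 12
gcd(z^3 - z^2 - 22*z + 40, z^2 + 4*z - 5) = z + 5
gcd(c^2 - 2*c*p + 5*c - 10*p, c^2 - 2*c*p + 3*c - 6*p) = -c + 2*p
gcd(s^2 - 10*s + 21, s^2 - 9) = s - 3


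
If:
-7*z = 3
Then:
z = -3/7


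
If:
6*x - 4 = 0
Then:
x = 2/3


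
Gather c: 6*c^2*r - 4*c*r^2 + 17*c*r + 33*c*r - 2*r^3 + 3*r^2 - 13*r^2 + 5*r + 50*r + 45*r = 6*c^2*r + c*(-4*r^2 + 50*r) - 2*r^3 - 10*r^2 + 100*r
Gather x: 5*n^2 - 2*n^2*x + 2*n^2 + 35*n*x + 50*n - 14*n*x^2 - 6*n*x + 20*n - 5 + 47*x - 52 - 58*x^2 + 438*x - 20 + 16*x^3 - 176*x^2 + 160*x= 7*n^2 + 70*n + 16*x^3 + x^2*(-14*n - 234) + x*(-2*n^2 + 29*n + 645) - 77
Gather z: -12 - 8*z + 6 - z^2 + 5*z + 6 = -z^2 - 3*z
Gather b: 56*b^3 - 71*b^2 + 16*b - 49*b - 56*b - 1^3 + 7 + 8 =56*b^3 - 71*b^2 - 89*b + 14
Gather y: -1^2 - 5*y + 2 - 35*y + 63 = 64 - 40*y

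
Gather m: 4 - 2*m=4 - 2*m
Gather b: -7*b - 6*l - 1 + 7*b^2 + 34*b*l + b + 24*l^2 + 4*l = 7*b^2 + b*(34*l - 6) + 24*l^2 - 2*l - 1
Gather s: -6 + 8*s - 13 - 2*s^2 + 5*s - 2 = -2*s^2 + 13*s - 21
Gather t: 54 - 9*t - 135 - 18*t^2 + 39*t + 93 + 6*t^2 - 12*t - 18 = -12*t^2 + 18*t - 6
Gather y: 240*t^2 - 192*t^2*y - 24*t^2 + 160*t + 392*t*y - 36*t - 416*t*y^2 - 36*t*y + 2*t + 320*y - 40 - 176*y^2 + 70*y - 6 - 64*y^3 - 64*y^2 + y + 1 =216*t^2 + 126*t - 64*y^3 + y^2*(-416*t - 240) + y*(-192*t^2 + 356*t + 391) - 45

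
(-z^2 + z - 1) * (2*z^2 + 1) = -2*z^4 + 2*z^3 - 3*z^2 + z - 1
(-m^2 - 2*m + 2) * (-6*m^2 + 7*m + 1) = 6*m^4 + 5*m^3 - 27*m^2 + 12*m + 2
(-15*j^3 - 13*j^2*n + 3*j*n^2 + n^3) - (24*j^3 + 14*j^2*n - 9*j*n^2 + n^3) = -39*j^3 - 27*j^2*n + 12*j*n^2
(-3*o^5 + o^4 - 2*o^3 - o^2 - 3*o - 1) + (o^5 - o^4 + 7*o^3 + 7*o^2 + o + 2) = -2*o^5 + 5*o^3 + 6*o^2 - 2*o + 1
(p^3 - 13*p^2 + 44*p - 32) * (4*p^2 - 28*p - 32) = 4*p^5 - 80*p^4 + 508*p^3 - 944*p^2 - 512*p + 1024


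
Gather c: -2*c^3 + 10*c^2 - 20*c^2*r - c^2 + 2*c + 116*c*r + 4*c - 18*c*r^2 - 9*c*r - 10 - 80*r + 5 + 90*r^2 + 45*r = -2*c^3 + c^2*(9 - 20*r) + c*(-18*r^2 + 107*r + 6) + 90*r^2 - 35*r - 5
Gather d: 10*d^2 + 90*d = 10*d^2 + 90*d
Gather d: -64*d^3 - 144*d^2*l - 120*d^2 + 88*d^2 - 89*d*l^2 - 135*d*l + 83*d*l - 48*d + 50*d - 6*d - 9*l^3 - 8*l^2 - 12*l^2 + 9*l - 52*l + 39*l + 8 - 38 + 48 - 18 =-64*d^3 + d^2*(-144*l - 32) + d*(-89*l^2 - 52*l - 4) - 9*l^3 - 20*l^2 - 4*l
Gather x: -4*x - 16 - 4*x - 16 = -8*x - 32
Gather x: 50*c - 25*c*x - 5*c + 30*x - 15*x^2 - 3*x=45*c - 15*x^2 + x*(27 - 25*c)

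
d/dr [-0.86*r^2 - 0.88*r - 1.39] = -1.72*r - 0.88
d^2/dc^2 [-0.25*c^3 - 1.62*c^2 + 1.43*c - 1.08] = -1.5*c - 3.24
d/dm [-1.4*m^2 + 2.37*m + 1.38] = 2.37 - 2.8*m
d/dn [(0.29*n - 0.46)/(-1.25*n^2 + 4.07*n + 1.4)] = (0.3625*n^2 - 1.15*n + 2.2782)/(1.5625*n^4 - 10.175*n^3 + 13.0649*n^2 + 11.396*n + 1.96)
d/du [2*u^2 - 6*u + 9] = 4*u - 6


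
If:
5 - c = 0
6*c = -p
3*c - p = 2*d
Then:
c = 5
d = 45/2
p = -30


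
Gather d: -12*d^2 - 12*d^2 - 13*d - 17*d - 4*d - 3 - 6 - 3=-24*d^2 - 34*d - 12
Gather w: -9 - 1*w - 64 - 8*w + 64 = -9*w - 9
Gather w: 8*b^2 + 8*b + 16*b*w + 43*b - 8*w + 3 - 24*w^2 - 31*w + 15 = 8*b^2 + 51*b - 24*w^2 + w*(16*b - 39) + 18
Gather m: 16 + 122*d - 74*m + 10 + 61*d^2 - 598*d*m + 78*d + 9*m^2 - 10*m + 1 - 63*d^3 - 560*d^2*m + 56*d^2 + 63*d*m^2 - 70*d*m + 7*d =-63*d^3 + 117*d^2 + 207*d + m^2*(63*d + 9) + m*(-560*d^2 - 668*d - 84) + 27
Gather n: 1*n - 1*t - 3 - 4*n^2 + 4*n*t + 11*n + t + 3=-4*n^2 + n*(4*t + 12)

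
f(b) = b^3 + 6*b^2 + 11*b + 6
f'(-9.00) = 146.00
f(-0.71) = 0.86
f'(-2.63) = 0.19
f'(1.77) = 41.64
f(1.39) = 35.57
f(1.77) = 49.81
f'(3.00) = 74.00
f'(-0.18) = 8.94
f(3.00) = 120.00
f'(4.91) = 142.24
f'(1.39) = 33.48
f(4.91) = 323.03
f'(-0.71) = 3.99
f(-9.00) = -336.00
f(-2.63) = 0.38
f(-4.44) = -12.09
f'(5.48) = 166.85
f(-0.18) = 4.21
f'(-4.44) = 16.86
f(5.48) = 411.03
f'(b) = 3*b^2 + 12*b + 11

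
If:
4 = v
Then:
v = 4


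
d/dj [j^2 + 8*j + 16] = 2*j + 8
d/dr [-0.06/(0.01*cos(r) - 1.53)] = -0.0006*sin(r)/(0.01*cos(r) - 1.53)^2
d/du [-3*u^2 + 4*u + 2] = 4 - 6*u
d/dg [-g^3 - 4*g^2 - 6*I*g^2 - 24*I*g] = -3*g^2 - 4*g*(2 + 3*I) - 24*I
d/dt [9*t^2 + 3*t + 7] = 18*t + 3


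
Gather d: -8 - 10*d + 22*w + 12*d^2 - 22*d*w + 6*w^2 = 12*d^2 + d*(-22*w - 10) + 6*w^2 + 22*w - 8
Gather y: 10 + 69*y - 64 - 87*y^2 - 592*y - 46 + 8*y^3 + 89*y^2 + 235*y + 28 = 8*y^3 + 2*y^2 - 288*y - 72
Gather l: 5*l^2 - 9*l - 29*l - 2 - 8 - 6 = 5*l^2 - 38*l - 16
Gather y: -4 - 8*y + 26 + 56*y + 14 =48*y + 36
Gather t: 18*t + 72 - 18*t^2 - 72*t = -18*t^2 - 54*t + 72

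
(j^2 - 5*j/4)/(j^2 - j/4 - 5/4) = j/(j + 1)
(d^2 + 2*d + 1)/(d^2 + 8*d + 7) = (d + 1)/(d + 7)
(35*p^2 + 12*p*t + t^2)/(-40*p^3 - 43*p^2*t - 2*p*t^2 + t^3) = (-7*p - t)/(8*p^2 + 7*p*t - t^2)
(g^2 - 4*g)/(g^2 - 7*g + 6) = g*(g - 4)/(g^2 - 7*g + 6)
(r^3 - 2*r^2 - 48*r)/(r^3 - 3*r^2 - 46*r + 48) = r/(r - 1)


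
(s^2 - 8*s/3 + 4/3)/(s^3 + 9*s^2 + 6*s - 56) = (s - 2/3)/(s^2 + 11*s + 28)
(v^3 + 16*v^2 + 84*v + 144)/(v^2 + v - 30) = (v^2 + 10*v + 24)/(v - 5)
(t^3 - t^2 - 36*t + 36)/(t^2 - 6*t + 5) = (t^2 - 36)/(t - 5)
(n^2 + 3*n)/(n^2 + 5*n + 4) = n*(n + 3)/(n^2 + 5*n + 4)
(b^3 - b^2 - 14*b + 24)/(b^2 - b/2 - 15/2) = 2*(b^2 + 2*b - 8)/(2*b + 5)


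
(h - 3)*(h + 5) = h^2 + 2*h - 15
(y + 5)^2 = y^2 + 10*y + 25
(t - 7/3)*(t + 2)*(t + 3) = t^3 + 8*t^2/3 - 17*t/3 - 14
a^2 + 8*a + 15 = (a + 3)*(a + 5)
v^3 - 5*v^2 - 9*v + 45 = (v - 5)*(v - 3)*(v + 3)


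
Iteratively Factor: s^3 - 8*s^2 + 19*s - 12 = (s - 4)*(s^2 - 4*s + 3) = (s - 4)*(s - 1)*(s - 3)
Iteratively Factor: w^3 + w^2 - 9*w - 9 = (w + 1)*(w^2 - 9) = (w - 3)*(w + 1)*(w + 3)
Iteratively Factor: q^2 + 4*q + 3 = (q + 3)*(q + 1)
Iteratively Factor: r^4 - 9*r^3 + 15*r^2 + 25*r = (r - 5)*(r^3 - 4*r^2 - 5*r) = (r - 5)^2*(r^2 + r) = (r - 5)^2*(r + 1)*(r)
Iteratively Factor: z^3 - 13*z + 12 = (z - 3)*(z^2 + 3*z - 4) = (z - 3)*(z + 4)*(z - 1)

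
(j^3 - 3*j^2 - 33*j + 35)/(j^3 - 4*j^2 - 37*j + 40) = (j - 7)/(j - 8)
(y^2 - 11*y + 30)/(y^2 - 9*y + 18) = (y - 5)/(y - 3)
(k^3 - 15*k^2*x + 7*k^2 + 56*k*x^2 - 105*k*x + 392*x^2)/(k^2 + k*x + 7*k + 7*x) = (k^2 - 15*k*x + 56*x^2)/(k + x)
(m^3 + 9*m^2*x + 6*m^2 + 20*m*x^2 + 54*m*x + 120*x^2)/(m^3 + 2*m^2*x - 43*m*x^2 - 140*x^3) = (-m - 6)/(-m + 7*x)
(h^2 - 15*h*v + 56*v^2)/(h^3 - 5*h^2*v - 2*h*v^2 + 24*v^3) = (h^2 - 15*h*v + 56*v^2)/(h^3 - 5*h^2*v - 2*h*v^2 + 24*v^3)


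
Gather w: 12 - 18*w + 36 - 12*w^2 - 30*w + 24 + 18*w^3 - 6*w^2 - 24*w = 18*w^3 - 18*w^2 - 72*w + 72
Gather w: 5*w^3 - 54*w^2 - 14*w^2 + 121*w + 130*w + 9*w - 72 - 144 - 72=5*w^3 - 68*w^2 + 260*w - 288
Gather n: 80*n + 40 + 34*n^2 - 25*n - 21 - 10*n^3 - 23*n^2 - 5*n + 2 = -10*n^3 + 11*n^2 + 50*n + 21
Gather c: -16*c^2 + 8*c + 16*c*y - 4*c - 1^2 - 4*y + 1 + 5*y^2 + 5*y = -16*c^2 + c*(16*y + 4) + 5*y^2 + y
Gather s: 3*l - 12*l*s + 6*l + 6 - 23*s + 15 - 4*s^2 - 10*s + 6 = 9*l - 4*s^2 + s*(-12*l - 33) + 27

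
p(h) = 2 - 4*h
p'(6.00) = -4.00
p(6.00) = -22.00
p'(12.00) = -4.00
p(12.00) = -46.00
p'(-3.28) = -4.00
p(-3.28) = 15.12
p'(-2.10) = -4.00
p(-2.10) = 10.40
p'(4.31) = -4.00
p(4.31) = -15.24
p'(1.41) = -4.00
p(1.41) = -3.64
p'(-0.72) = -4.00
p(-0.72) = 4.88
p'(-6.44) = -4.00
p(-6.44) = 27.76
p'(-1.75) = -4.00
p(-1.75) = 9.00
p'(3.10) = -4.00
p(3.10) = -10.40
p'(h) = -4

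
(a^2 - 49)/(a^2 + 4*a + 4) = (a^2 - 49)/(a^2 + 4*a + 4)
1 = 1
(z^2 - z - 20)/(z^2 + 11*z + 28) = (z - 5)/(z + 7)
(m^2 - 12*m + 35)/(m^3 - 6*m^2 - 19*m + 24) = (m^2 - 12*m + 35)/(m^3 - 6*m^2 - 19*m + 24)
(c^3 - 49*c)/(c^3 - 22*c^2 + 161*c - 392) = c*(c + 7)/(c^2 - 15*c + 56)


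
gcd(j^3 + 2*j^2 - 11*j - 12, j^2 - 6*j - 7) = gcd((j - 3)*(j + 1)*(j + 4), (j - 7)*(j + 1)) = j + 1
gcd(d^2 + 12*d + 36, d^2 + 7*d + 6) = d + 6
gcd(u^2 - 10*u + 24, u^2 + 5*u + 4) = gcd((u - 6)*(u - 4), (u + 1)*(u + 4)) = 1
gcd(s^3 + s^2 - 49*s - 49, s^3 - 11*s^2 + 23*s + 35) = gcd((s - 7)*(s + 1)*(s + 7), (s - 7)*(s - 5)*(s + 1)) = s^2 - 6*s - 7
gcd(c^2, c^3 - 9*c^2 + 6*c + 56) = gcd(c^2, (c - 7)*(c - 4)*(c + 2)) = 1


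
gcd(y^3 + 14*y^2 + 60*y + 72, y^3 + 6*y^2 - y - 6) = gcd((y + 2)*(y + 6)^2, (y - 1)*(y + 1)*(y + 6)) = y + 6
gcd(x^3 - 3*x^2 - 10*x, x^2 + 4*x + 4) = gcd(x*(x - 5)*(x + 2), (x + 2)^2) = x + 2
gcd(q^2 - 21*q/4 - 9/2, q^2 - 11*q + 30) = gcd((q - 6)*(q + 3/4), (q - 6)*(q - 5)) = q - 6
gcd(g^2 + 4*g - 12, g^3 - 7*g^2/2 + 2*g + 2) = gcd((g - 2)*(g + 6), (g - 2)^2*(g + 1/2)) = g - 2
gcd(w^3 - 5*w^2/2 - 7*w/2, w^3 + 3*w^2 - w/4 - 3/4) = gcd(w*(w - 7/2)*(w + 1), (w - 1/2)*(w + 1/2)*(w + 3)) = 1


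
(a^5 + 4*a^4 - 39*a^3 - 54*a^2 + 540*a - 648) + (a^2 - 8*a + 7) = a^5 + 4*a^4 - 39*a^3 - 53*a^2 + 532*a - 641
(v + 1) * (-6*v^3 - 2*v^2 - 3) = -6*v^4 - 8*v^3 - 2*v^2 - 3*v - 3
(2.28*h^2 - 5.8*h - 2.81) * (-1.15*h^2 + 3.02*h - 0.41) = -2.622*h^4 + 13.5556*h^3 - 15.2193*h^2 - 6.1082*h + 1.1521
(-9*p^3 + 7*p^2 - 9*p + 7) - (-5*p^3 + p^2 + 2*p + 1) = -4*p^3 + 6*p^2 - 11*p + 6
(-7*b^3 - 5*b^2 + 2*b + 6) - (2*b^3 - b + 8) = -9*b^3 - 5*b^2 + 3*b - 2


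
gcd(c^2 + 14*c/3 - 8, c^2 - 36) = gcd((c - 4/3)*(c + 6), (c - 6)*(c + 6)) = c + 6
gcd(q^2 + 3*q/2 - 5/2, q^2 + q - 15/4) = q + 5/2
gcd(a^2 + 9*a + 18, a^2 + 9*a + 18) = a^2 + 9*a + 18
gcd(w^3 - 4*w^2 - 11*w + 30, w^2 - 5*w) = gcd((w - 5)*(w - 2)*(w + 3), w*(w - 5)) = w - 5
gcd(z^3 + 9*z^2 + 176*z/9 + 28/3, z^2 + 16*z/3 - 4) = z + 6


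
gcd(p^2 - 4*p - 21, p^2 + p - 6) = p + 3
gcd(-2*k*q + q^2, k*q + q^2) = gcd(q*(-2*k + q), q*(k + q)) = q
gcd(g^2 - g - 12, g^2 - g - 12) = g^2 - g - 12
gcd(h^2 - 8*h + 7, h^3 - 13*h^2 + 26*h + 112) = h - 7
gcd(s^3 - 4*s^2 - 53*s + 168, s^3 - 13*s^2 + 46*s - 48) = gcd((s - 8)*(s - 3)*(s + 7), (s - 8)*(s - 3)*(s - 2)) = s^2 - 11*s + 24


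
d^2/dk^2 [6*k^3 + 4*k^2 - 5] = 36*k + 8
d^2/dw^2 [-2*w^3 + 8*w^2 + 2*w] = 16 - 12*w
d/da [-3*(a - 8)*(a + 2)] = 18 - 6*a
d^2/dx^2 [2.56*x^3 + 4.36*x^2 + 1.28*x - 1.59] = 15.36*x + 8.72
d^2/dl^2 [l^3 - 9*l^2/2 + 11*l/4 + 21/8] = 6*l - 9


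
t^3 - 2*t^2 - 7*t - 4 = (t - 4)*(t + 1)^2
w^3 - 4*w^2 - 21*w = w*(w - 7)*(w + 3)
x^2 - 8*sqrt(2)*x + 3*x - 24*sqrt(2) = (x + 3)*(x - 8*sqrt(2))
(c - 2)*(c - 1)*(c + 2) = c^3 - c^2 - 4*c + 4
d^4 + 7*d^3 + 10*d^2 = d^2*(d + 2)*(d + 5)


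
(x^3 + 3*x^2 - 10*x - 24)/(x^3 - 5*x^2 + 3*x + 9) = (x^2 + 6*x + 8)/(x^2 - 2*x - 3)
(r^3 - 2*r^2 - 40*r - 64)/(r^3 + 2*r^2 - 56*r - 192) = (r + 2)/(r + 6)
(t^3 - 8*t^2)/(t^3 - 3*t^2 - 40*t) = t/(t + 5)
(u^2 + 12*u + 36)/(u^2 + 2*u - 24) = (u + 6)/(u - 4)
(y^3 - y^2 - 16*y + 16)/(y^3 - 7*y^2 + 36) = (y^3 - y^2 - 16*y + 16)/(y^3 - 7*y^2 + 36)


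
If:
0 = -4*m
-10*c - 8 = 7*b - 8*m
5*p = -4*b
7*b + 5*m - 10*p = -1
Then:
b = -1/15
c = -113/150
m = 0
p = 4/75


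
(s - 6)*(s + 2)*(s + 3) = s^3 - s^2 - 24*s - 36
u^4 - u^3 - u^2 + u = u*(u - 1)^2*(u + 1)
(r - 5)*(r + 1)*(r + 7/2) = r^3 - r^2/2 - 19*r - 35/2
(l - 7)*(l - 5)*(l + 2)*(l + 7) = l^4 - 3*l^3 - 59*l^2 + 147*l + 490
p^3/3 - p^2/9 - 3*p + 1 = (p/3 + 1)*(p - 3)*(p - 1/3)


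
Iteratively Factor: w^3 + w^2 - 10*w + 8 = (w - 1)*(w^2 + 2*w - 8) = (w - 2)*(w - 1)*(w + 4)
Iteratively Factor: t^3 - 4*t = (t)*(t^2 - 4) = t*(t - 2)*(t + 2)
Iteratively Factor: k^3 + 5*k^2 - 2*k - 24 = (k + 3)*(k^2 + 2*k - 8) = (k + 3)*(k + 4)*(k - 2)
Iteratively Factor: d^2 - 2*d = (d - 2)*(d)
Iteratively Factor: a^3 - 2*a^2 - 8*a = (a - 4)*(a^2 + 2*a) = a*(a - 4)*(a + 2)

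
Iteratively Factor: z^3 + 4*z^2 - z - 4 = (z + 1)*(z^2 + 3*z - 4) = (z - 1)*(z + 1)*(z + 4)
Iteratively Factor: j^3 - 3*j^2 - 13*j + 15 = (j - 5)*(j^2 + 2*j - 3) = (j - 5)*(j - 1)*(j + 3)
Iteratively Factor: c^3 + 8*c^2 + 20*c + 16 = (c + 2)*(c^2 + 6*c + 8) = (c + 2)*(c + 4)*(c + 2)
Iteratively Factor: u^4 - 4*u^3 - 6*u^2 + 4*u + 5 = (u + 1)*(u^3 - 5*u^2 - u + 5) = (u - 1)*(u + 1)*(u^2 - 4*u - 5) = (u - 1)*(u + 1)^2*(u - 5)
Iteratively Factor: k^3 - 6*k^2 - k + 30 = (k + 2)*(k^2 - 8*k + 15) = (k - 5)*(k + 2)*(k - 3)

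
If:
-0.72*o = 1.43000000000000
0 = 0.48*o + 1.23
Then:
No Solution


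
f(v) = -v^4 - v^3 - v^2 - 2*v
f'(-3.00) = 85.00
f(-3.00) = -57.00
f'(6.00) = -986.00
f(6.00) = -1560.00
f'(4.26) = -374.20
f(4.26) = -433.31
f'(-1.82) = 15.82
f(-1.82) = -4.62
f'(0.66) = -5.78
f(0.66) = -2.23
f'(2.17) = -61.34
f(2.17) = -41.44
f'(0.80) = -7.57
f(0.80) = -3.16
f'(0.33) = -3.13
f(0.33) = -0.82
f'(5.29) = -688.68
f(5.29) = -969.71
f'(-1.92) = 19.09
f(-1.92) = -6.36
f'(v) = -4*v^3 - 3*v^2 - 2*v - 2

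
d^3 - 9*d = d*(d - 3)*(d + 3)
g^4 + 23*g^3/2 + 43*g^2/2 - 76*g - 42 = (g - 2)*(g + 1/2)*(g + 6)*(g + 7)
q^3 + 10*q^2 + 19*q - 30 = (q - 1)*(q + 5)*(q + 6)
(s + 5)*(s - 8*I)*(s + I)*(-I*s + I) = -I*s^4 - 7*s^3 - 4*I*s^3 - 28*s^2 - 3*I*s^2 + 35*s - 32*I*s + 40*I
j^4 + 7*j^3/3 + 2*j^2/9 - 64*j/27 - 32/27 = (j - 1)*(j + 2/3)*(j + 4/3)^2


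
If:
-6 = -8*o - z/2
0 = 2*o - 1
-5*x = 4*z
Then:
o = 1/2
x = -16/5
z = 4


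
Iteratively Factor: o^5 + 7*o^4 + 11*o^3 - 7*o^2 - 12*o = (o)*(o^4 + 7*o^3 + 11*o^2 - 7*o - 12) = o*(o + 4)*(o^3 + 3*o^2 - o - 3) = o*(o - 1)*(o + 4)*(o^2 + 4*o + 3) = o*(o - 1)*(o + 3)*(o + 4)*(o + 1)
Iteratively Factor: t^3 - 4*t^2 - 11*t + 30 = (t + 3)*(t^2 - 7*t + 10) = (t - 5)*(t + 3)*(t - 2)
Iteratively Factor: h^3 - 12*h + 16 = (h + 4)*(h^2 - 4*h + 4) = (h - 2)*(h + 4)*(h - 2)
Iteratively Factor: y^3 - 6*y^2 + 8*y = (y - 2)*(y^2 - 4*y) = (y - 4)*(y - 2)*(y)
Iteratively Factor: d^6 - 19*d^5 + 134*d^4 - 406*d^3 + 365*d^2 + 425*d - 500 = (d + 1)*(d^5 - 20*d^4 + 154*d^3 - 560*d^2 + 925*d - 500) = (d - 5)*(d + 1)*(d^4 - 15*d^3 + 79*d^2 - 165*d + 100) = (d - 5)*(d - 1)*(d + 1)*(d^3 - 14*d^2 + 65*d - 100) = (d - 5)*(d - 4)*(d - 1)*(d + 1)*(d^2 - 10*d + 25) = (d - 5)^2*(d - 4)*(d - 1)*(d + 1)*(d - 5)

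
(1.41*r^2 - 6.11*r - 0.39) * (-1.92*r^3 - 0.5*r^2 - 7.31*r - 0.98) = -2.7072*r^5 + 11.0262*r^4 - 6.5033*r^3 + 43.4773*r^2 + 8.8387*r + 0.3822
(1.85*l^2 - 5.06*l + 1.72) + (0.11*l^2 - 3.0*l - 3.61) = 1.96*l^2 - 8.06*l - 1.89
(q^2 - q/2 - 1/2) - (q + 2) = q^2 - 3*q/2 - 5/2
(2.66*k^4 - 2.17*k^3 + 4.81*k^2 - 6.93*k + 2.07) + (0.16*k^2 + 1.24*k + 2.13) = 2.66*k^4 - 2.17*k^3 + 4.97*k^2 - 5.69*k + 4.2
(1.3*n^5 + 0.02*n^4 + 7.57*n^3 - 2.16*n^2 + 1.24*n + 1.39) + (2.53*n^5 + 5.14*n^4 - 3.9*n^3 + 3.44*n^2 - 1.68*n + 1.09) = 3.83*n^5 + 5.16*n^4 + 3.67*n^3 + 1.28*n^2 - 0.44*n + 2.48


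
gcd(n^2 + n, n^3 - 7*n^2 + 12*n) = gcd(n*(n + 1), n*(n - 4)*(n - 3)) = n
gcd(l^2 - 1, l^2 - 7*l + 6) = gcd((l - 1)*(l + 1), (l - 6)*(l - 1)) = l - 1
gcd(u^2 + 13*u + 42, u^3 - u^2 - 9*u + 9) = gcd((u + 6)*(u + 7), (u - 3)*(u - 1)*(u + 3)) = 1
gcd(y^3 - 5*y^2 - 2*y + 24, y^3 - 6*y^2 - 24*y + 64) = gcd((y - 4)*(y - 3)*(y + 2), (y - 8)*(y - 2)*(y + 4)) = 1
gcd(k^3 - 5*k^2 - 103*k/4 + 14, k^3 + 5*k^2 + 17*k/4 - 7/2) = k^2 + 3*k - 7/4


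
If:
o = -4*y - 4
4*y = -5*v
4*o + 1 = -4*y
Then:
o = 1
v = 1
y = -5/4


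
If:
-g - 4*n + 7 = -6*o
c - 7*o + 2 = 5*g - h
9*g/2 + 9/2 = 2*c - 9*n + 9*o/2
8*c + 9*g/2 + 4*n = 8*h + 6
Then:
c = 216*o/37 + 6219/296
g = 44*o/37 + 358/37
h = 263*o/37 + 7509/296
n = 89*o/74 - 99/148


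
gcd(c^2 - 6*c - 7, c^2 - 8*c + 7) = c - 7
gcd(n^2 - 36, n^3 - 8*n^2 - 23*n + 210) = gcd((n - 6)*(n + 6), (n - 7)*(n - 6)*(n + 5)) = n - 6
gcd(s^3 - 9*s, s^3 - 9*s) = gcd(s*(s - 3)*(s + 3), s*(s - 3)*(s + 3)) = s^3 - 9*s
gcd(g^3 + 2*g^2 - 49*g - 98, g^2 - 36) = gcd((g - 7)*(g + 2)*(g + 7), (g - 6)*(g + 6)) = 1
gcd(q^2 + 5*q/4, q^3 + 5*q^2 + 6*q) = q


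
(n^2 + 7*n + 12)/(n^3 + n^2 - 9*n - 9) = (n + 4)/(n^2 - 2*n - 3)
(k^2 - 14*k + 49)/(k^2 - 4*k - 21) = (k - 7)/(k + 3)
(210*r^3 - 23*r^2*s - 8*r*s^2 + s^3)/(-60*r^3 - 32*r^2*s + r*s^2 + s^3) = (-7*r + s)/(2*r + s)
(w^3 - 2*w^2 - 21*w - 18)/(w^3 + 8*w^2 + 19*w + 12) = (w - 6)/(w + 4)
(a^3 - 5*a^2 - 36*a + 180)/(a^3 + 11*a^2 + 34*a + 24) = (a^2 - 11*a + 30)/(a^2 + 5*a + 4)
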